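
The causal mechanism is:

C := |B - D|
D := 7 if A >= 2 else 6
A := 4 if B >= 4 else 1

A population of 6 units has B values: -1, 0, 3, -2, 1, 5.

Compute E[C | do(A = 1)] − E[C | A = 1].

-0.8

The intervention sets A=1 in all 6 units regardless of B. Recomputing C per unit gives 7, 6, 3, 8, 5, 1; average 5.
Conditioning on A=1 selects the 5 unit(s) with B ∈ {-1, 0, 3, -2, 1}. Their C values: 7, 6, 3, 8, 5. Mean = 5.8.
Difference = 5 − 5.8 = -0.8.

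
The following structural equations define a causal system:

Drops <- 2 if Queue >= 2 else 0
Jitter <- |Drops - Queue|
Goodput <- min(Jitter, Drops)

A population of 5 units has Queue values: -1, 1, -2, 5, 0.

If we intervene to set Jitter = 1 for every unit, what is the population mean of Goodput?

0.2

The intervention sets Jitter=1 in all 5 units regardless of Queue. Recomputing Goodput per unit gives 0, 0, 0, 1, 0; average 0.2.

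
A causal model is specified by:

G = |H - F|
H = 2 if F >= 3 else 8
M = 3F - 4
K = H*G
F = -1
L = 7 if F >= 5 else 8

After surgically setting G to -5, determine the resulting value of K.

-40

The intervention breaks the incoming arrows to G: G = |H - F| no longer applies, and G = -5.
H = 2 if F >= 3 else 8  [with F=-1]  = 8
K = H*G  [with H=8, G=-5]  = -40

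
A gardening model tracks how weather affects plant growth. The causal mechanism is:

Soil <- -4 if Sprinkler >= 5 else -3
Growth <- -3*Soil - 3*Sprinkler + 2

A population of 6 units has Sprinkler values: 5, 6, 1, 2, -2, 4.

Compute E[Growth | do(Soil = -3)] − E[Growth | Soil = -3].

-4.25

do(Soil=-3) breaks Soil's dependence on Sprinkler. With Soil=-3 fixed, Growth across the units is -4, -7, 8, 5, 17, -1, mean 3.
Observing Soil=-3 restricts to units where Soil's equation naturally yields -3: Sprinkler ∈ {1, 2, -2, 4}. In that subpopulation Growth = 8, 5, 17, -1, mean 7.25.
Difference = 3 − 7.25 = -4.25.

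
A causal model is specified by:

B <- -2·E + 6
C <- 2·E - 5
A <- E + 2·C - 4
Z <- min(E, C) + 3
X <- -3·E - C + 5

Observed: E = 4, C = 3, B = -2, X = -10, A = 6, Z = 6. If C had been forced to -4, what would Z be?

-1

Under do(C=-4), the mechanism C <- 2·E - 5 is discarded; C is fixed at -4.
Z = min(E, C) + 3  [with E=4, C=-4]  = -1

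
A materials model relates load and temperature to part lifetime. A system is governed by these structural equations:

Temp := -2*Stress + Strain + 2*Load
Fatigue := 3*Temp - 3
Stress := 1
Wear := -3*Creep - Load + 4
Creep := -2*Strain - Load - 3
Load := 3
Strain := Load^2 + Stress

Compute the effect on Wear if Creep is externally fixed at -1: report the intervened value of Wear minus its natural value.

-75

The intervention breaks the incoming arrows to Creep: Creep := -2*Strain - Load - 3 no longer applies, and Creep = -1.
Wear = -3*Creep - Load + 4  [with Creep=-1, Load=3]  = 4
Without intervention: Strain = Load^2 + Stress  [with Load=3, Stress=1]  = 10; Creep = -2*Strain - Load - 3  [with Strain=10, Load=3]  = -26; Wear = -3*Creep - Load + 4  [with Creep=-26, Load=3]  = 79.
Change = 4 − 79 = -75.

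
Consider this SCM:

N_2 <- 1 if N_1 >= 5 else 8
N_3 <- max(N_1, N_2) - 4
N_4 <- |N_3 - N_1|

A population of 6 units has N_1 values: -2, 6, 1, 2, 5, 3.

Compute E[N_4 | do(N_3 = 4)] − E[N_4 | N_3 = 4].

do(N_3=4) breaks N_3's dependence on N_1. With N_3=4 fixed, N_4 across the units is 6, 2, 3, 2, 1, 1, mean 2.5.
E[N_4|N_3=4] averages over only the 4 units with N_3=4 (N_1 = -2, 1, 2, 3): N_4 = 6, 3, 2, 1, mean 3.
Difference = 2.5 − 3 = -0.5.

-0.5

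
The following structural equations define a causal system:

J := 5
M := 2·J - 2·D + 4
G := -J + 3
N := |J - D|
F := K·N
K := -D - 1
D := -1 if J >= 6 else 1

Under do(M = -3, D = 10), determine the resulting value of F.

-55

Under do(M = -3, D = 10), each intervened variable's structural equation is replaced by its fixed value.
K = -D - 1  [with D=10]  = -11
N = |J - D|  [with J=5, D=10]  = 5
F = K·N  [with K=-11, N=5]  = -55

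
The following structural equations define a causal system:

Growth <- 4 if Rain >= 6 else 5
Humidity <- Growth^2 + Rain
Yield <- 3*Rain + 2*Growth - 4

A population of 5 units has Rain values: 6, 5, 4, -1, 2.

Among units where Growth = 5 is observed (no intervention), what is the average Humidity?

27.5

Conditioning on Growth=5 selects the 4 unit(s) with Rain ∈ {5, 4, -1, 2}. Their Humidity values: 30, 29, 24, 27. Mean = 27.5.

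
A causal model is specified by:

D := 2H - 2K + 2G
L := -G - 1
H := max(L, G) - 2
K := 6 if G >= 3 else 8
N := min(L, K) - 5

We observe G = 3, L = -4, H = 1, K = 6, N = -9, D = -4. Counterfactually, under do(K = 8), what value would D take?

Under do(K=8), the mechanism K := 6 if G >= 3 else 8 is discarded; K is fixed at 8.
L = -G - 1  [with G=3]  = -4
H = max(L, G) - 2  [with L=-4, G=3]  = 1
D = 2H - 2K + 2G  [with H=1, K=8, G=3]  = -8

-8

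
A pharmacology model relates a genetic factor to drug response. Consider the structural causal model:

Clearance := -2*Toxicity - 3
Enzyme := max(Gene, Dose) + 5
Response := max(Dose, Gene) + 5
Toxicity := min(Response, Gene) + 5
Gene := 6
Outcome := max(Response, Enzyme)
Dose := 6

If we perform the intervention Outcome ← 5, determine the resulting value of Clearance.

Intervening sets Outcome = 5 and removes its equation (Outcome := max(Response, Enzyme)).
Since Clearance is not a descendant of the intervened variable, it is unaffected.
Response = max(Dose, Gene) + 5  [with Dose=6, Gene=6]  = 11
Toxicity = min(Response, Gene) + 5  [with Response=11, Gene=6]  = 11
Clearance = -2*Toxicity - 3  [with Toxicity=11]  = -25

-25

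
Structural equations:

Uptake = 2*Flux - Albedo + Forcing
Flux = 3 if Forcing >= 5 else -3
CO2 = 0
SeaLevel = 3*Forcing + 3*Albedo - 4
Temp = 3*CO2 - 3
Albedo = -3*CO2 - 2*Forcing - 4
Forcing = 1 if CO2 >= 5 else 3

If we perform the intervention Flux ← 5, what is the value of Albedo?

do(Flux=5) replaces the equation Flux = 3 if Forcing >= 5 else -3 with the constant Flux = 5.
No directed path runs from Flux to Albedo, so Albedo keeps its natural value.
Forcing = 1 if CO2 >= 5 else 3  [with CO2=0]  = 3
Albedo = -3*CO2 - 2*Forcing - 4  [with CO2=0, Forcing=3]  = -10

-10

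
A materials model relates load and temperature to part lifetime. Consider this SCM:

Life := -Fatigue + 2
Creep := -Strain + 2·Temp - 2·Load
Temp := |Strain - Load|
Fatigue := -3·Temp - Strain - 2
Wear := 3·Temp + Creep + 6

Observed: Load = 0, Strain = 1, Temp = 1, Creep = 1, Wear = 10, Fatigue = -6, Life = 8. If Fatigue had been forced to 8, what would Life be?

Intervening sets Fatigue = 8 and removes its equation (Fatigue := -3·Temp - Strain - 2).
Life = -Fatigue + 2  [with Fatigue=8]  = -6

-6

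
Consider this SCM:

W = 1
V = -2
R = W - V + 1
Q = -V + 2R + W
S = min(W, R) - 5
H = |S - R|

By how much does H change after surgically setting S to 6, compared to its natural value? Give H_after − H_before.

-6

The intervention breaks the incoming arrows to S: S = min(W, R) - 5 no longer applies, and S = 6.
R = W - V + 1  [with W=1, V=-2]  = 4
H = |S - R|  [with S=6, R=4]  = 2
Without intervention: R = W - V + 1  [with W=1, V=-2]  = 4; S = min(W, R) - 5  [with W=1, R=4]  = -4; H = |S - R|  [with S=-4, R=4]  = 8.
Change = 2 − 8 = -6.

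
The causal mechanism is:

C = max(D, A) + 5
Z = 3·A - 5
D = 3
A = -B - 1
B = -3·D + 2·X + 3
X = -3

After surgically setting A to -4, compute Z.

-17

Under do(A=-4), the mechanism A = -B - 1 is discarded; A is fixed at -4.
Z = 3·A - 5  [with A=-4]  = -17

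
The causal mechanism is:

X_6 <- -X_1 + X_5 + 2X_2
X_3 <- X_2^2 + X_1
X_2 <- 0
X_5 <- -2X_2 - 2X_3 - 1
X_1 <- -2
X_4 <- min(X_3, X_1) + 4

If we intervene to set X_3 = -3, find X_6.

The intervention breaks the incoming arrows to X_3: X_3 <- X_2^2 + X_1 no longer applies, and X_3 = -3.
X_5 = -2X_2 - 2X_3 - 1  [with X_2=0, X_3=-3]  = 5
X_6 = -X_1 + X_5 + 2X_2  [with X_1=-2, X_5=5, X_2=0]  = 7

7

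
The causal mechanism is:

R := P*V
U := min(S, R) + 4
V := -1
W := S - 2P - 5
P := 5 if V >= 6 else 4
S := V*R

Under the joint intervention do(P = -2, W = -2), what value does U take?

Setting P = -2, W = -2 by intervention discards those variables' equations.
R = P*V  [with P=-2, V=-1]  = 2
S = V*R  [with V=-1, R=2]  = -2
U = min(S, R) + 4  [with S=-2, R=2]  = 2

2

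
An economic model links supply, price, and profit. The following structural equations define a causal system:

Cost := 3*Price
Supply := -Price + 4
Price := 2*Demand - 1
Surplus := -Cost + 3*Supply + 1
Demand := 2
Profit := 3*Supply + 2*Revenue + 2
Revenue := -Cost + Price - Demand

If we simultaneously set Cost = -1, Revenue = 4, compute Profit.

13

The joint intervention fixes Cost = -1, Revenue = 4, removing each variable's own equation.
Price = 2*Demand - 1  [with Demand=2]  = 3
Supply = -Price + 4  [with Price=3]  = 1
Profit = 3*Supply + 2*Revenue + 2  [with Supply=1, Revenue=4]  = 13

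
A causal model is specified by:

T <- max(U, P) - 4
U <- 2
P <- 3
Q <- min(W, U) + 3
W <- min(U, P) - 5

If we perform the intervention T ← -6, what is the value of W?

-3

Under do(T=-6), the mechanism T <- max(U, P) - 4 is discarded; T is fixed at -6.
Since W is not a descendant of the intervened variable, it is unaffected.
W = min(U, P) - 5  [with U=2, P=3]  = -3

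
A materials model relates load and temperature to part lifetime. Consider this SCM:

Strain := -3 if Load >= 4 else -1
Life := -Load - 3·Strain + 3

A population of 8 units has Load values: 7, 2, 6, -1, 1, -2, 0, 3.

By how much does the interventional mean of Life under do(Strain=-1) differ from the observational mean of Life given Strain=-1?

Under do(Strain=-1), Strain's equation is replaced by Strain=-1 for every unit. Per-unit Life: -1, 4, 0, 7, 5, 8, 6, 3. Mean = 4.
Observing Strain=-1 restricts to units where Strain's equation naturally yields -1: Load ∈ {2, -1, 1, -2, 0, 3}. In that subpopulation Life = 4, 7, 5, 8, 6, 3, mean 5.5.
Difference = 4 − 5.5 = -1.5.

-1.5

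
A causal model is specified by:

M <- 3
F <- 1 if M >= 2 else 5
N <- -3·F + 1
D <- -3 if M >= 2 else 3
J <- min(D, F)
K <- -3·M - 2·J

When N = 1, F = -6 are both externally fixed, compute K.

3

Setting N = 1, F = -6 by intervention discards those variables' equations.
D = -3 if M >= 2 else 3  [with M=3]  = -3
J = min(D, F)  [with D=-3, F=-6]  = -6
K = -3·M - 2·J  [with M=3, J=-6]  = 3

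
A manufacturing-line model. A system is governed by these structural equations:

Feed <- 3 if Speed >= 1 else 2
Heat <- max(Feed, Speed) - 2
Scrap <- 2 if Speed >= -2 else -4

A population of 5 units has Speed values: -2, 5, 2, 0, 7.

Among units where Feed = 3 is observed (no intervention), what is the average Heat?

3

Observing Feed=3 restricts to units where Feed's equation naturally yields 3: Speed ∈ {5, 2, 7}. In that subpopulation Heat = 3, 1, 5, mean 3.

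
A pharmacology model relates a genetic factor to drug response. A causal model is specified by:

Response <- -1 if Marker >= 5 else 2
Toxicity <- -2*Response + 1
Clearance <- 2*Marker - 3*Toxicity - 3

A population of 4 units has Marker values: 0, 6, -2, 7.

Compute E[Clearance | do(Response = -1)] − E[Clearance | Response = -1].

Under do(Response=-1), Response's equation is replaced by Response=-1 for every unit. Per-unit Clearance: -12, 0, -16, 2. Mean = -6.5.
E[Clearance|Response=-1] averages over only the 2 units with Response=-1 (Marker = 6, 7): Clearance = 0, 2, mean 1.
Difference = -6.5 − 1 = -7.5.

-7.5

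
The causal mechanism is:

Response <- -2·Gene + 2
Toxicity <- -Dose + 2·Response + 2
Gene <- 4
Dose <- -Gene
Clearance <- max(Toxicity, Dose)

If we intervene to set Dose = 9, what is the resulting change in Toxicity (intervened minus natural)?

-13

Under do(Dose=9), the mechanism Dose <- -Gene is discarded; Dose is fixed at 9.
Response = -2·Gene + 2  [with Gene=4]  = -6
Toxicity = -Dose + 2·Response + 2  [with Dose=9, Response=-6]  = -19
Without intervention: Dose = -Gene  [with Gene=4]  = -4; Response = -2·Gene + 2  [with Gene=4]  = -6; Toxicity = -Dose + 2·Response + 2  [with Dose=-4, Response=-6]  = -6.
Change = -19 − (-6) = -13.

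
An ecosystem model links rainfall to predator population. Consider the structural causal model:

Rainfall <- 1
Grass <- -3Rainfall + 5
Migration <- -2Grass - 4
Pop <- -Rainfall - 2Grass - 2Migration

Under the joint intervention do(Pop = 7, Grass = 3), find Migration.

Setting Pop = 7, Grass = 3 by intervention discards those variables' equations.
Migration = -2Grass - 4  [with Grass=3]  = -10

-10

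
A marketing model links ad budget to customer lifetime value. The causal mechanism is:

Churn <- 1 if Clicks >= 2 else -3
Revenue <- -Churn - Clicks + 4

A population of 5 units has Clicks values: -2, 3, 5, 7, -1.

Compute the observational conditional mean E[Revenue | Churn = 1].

E[Revenue|Churn=1] averages over only the 3 units with Churn=1 (Clicks = 3, 5, 7): Revenue = 0, -2, -4, mean -2.

-2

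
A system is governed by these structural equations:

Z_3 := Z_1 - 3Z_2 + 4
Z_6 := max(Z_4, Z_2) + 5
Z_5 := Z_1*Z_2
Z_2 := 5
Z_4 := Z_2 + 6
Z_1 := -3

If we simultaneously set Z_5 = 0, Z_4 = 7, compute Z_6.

Setting Z_5 = 0, Z_4 = 7 by intervention discards those variables' equations.
Z_6 = max(Z_4, Z_2) + 5  [with Z_4=7, Z_2=5]  = 12

12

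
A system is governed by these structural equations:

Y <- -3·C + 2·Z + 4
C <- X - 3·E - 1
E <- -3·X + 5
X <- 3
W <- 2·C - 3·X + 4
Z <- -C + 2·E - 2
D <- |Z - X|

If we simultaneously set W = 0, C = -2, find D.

11

The joint intervention fixes W = 0, C = -2, removing each variable's own equation.
E = -3·X + 5  [with X=3]  = -4
Z = -C + 2·E - 2  [with C=-2, E=-4]  = -8
D = |Z - X|  [with Z=-8, X=3]  = 11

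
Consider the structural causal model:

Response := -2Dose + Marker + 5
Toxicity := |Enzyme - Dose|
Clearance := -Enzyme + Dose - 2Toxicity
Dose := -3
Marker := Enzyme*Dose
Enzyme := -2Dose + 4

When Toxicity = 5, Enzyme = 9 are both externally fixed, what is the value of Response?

-16

Setting Toxicity = 5, Enzyme = 9 by intervention discards those variables' equations.
Marker = Enzyme*Dose  [with Enzyme=9, Dose=-3]  = -27
Response = -2Dose + Marker + 5  [with Dose=-3, Marker=-27]  = -16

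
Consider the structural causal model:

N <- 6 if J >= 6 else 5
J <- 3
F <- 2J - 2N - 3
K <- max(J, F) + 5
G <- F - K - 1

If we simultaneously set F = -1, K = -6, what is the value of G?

Setting F = -1, K = -6 by intervention discards those variables' equations.
G = F - K - 1  [with F=-1, K=-6]  = 4

4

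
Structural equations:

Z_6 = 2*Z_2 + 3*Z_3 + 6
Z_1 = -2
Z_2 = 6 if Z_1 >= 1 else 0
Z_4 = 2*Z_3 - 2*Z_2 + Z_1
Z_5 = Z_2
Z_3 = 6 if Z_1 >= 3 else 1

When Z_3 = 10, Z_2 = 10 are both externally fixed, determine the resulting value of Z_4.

The joint intervention fixes Z_3 = 10, Z_2 = 10, removing each variable's own equation.
Z_4 = 2*Z_3 - 2*Z_2 + Z_1  [with Z_3=10, Z_2=10, Z_1=-2]  = -2

-2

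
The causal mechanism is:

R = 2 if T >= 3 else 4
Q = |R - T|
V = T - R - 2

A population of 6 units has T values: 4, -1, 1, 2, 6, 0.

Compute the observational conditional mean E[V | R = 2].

Conditioning on R=2 selects the 2 unit(s) with T ∈ {4, 6}. Their V values: 0, 2. Mean = 1.

1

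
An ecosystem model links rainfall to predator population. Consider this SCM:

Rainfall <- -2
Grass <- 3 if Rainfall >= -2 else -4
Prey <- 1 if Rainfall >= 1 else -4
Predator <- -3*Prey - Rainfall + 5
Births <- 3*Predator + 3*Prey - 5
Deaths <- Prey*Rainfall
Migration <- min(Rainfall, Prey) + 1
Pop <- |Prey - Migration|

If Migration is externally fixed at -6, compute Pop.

2

do(Migration=-6) replaces the equation Migration <- min(Rainfall, Prey) + 1 with the constant Migration = -6.
Prey = 1 if Rainfall >= 1 else -4  [with Rainfall=-2]  = -4
Pop = |Prey - Migration|  [with Prey=-4, Migration=-6]  = 2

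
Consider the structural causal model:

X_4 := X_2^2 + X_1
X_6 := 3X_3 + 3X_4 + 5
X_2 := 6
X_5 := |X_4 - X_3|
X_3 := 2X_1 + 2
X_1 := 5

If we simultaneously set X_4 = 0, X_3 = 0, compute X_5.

0

The joint intervention fixes X_4 = 0, X_3 = 0, removing each variable's own equation.
X_5 = |X_4 - X_3|  [with X_4=0, X_3=0]  = 0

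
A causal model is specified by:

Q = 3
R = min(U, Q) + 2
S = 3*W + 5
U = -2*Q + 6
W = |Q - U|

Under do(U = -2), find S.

do(U=-2) replaces the equation U = -2*Q + 6 with the constant U = -2.
W = |Q - U|  [with Q=3, U=-2]  = 5
S = 3*W + 5  [with W=5]  = 20

20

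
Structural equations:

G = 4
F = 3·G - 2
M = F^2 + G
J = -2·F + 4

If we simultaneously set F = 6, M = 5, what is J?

-8

Setting F = 6, M = 5 by intervention discards those variables' equations.
J = -2·F + 4  [with F=6]  = -8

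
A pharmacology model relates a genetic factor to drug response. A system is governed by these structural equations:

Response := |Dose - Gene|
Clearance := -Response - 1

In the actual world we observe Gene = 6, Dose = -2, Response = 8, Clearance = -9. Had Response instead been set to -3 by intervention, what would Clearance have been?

The intervention breaks the incoming arrows to Response: Response := |Dose - Gene| no longer applies, and Response = -3.
Clearance = -Response - 1  [with Response=-3]  = 2

2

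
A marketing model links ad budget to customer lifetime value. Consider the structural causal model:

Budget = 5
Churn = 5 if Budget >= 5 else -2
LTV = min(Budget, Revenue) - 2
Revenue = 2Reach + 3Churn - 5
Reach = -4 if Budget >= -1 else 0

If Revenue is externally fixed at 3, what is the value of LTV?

Intervening sets Revenue = 3 and removes its equation (Revenue = 2Reach + 3Churn - 5).
LTV = min(Budget, Revenue) - 2  [with Budget=5, Revenue=3]  = 1

1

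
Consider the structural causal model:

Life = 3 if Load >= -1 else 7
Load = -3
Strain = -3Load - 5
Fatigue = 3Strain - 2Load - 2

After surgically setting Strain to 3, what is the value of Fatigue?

13

The intervention breaks the incoming arrows to Strain: Strain = -3Load - 5 no longer applies, and Strain = 3.
Fatigue = 3Strain - 2Load - 2  [with Strain=3, Load=-3]  = 13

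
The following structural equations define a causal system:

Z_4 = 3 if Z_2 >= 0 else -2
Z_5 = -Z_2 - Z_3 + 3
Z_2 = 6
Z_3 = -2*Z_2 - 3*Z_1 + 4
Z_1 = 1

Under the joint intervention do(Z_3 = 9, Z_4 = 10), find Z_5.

-12

Setting Z_3 = 9, Z_4 = 10 by intervention discards those variables' equations.
Z_5 = -Z_2 - Z_3 + 3  [with Z_2=6, Z_3=9]  = -12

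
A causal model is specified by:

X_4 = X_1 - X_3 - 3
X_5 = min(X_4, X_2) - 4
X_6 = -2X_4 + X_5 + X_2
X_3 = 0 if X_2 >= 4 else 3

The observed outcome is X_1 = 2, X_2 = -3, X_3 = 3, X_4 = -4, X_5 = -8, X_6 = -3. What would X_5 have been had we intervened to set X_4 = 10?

-7

Intervening sets X_4 = 10 and removes its equation (X_4 = X_1 - X_3 - 3).
X_5 = min(X_4, X_2) - 4  [with X_4=10, X_2=-3]  = -7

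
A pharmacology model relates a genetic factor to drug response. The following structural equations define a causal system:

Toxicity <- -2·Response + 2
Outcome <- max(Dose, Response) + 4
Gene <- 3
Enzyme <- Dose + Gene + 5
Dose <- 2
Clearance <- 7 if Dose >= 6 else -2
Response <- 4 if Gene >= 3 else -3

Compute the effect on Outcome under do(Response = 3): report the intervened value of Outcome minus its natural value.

-1

The intervention breaks the incoming arrows to Response: Response <- 4 if Gene >= 3 else -3 no longer applies, and Response = 3.
Outcome = max(Dose, Response) + 4  [with Dose=2, Response=3]  = 7
Without intervention: Response = 4 if Gene >= 3 else -3  [with Gene=3]  = 4; Outcome = max(Dose, Response) + 4  [with Dose=2, Response=4]  = 8.
Change = 7 − 8 = -1.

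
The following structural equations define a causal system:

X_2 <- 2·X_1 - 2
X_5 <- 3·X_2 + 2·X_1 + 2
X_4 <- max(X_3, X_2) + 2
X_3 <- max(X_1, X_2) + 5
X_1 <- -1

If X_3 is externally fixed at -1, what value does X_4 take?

1

The intervention breaks the incoming arrows to X_3: X_3 <- max(X_1, X_2) + 5 no longer applies, and X_3 = -1.
X_2 = 2·X_1 - 2  [with X_1=-1]  = -4
X_4 = max(X_3, X_2) + 2  [with X_3=-1, X_2=-4]  = 1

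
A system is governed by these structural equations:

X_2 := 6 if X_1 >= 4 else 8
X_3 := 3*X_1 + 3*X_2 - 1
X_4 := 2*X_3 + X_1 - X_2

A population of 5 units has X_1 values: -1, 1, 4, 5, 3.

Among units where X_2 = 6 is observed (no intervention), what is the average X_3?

Observing X_2=6 restricts to units where X_2's equation naturally yields 6: X_1 ∈ {4, 5}. In that subpopulation X_3 = 29, 32, mean 30.5.

30.5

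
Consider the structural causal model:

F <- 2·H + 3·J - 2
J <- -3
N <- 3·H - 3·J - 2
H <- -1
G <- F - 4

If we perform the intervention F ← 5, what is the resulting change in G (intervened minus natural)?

do(F=5) replaces the equation F <- 2·H + 3·J - 2 with the constant F = 5.
G = F - 4  [with F=5]  = 1
Without intervention: F = 2·H + 3·J - 2  [with H=-1, J=-3]  = -13; G = F - 4  [with F=-13]  = -17.
Change = 1 − (-17) = 18.

18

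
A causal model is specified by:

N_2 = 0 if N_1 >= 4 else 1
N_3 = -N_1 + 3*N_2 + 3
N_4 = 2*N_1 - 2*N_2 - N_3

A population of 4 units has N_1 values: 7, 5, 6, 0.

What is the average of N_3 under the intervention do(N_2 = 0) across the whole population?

Every unit gets N_2=0 under the intervention. N_3 values become -4, -2, -3, 3; E[N_3|do(N_2=0)] = -1.5.

-1.5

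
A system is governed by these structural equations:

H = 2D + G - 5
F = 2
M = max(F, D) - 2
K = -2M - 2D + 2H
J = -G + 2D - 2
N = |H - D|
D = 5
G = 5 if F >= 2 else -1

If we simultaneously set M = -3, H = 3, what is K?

Setting M = -3, H = 3 by intervention discards those variables' equations.
K = -2M - 2D + 2H  [with M=-3, D=5, H=3]  = 2

2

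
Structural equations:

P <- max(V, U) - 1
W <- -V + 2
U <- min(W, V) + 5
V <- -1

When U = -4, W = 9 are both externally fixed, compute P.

The joint intervention fixes U = -4, W = 9, removing each variable's own equation.
P = max(V, U) - 1  [with V=-1, U=-4]  = -2

-2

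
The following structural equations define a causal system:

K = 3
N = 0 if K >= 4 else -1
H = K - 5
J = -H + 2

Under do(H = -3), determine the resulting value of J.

5

The intervention breaks the incoming arrows to H: H = K - 5 no longer applies, and H = -3.
J = -H + 2  [with H=-3]  = 5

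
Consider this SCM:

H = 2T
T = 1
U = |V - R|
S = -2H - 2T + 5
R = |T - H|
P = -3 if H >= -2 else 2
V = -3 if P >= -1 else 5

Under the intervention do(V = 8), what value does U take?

Intervening sets V = 8 and removes its equation (V = -3 if P >= -1 else 5).
H = 2T  [with T=1]  = 2
R = |T - H|  [with T=1, H=2]  = 1
U = |V - R|  [with V=8, R=1]  = 7

7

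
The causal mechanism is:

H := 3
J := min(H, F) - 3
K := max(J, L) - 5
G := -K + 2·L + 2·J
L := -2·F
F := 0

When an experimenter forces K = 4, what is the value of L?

0

do(K=4) replaces the equation K := max(J, L) - 5 with the constant K = 4.
L is not downstream of the intervention, so its value is determined by the original equations.
L = -2·F  [with F=0]  = 0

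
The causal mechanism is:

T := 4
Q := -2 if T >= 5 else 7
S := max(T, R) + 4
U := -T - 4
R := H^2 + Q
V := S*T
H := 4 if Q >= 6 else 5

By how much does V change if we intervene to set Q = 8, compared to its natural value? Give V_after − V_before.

Under do(Q=8), the mechanism Q := -2 if T >= 5 else 7 is discarded; Q is fixed at 8.
H = 4 if Q >= 6 else 5  [with Q=8]  = 4
R = H^2 + Q  [with H=4, Q=8]  = 24
S = max(T, R) + 4  [with T=4, R=24]  = 28
V = S*T  [with S=28, T=4]  = 112
Without intervention: Q = -2 if T >= 5 else 7  [with T=4]  = 7; H = 4 if Q >= 6 else 5  [with Q=7]  = 4; R = H^2 + Q  [with H=4, Q=7]  = 23; S = max(T, R) + 4  [with T=4, R=23]  = 27; V = S*T  [with S=27, T=4]  = 108.
Change = 112 − 108 = 4.

4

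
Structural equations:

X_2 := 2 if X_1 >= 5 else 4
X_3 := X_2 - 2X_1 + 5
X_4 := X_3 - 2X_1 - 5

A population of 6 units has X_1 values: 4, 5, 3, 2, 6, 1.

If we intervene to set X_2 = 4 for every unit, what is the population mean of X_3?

2

The intervention sets X_2=4 in all 6 units regardless of X_1. Recomputing X_3 per unit gives 1, -1, 3, 5, -3, 7; average 2.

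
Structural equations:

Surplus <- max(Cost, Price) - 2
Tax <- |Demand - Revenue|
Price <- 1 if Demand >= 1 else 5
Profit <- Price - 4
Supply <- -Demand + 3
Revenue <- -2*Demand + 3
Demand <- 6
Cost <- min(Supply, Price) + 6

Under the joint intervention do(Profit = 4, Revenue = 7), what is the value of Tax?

1

Setting Profit = 4, Revenue = 7 by intervention discards those variables' equations.
Tax = |Demand - Revenue|  [with Demand=6, Revenue=7]  = 1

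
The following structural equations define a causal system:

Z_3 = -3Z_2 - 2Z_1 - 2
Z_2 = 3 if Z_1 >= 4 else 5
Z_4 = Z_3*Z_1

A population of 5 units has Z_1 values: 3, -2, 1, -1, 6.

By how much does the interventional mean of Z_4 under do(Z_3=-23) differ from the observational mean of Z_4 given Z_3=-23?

The intervention sets Z_3=-23 in all 5 units regardless of Z_1. Recomputing Z_4 per unit gives -69, 46, -23, 23, -138; average -32.2.
Observing Z_3=-23 restricts to units where Z_3's equation naturally yields -23: Z_1 ∈ {3, 6}. In that subpopulation Z_4 = -69, -138, mean -103.5.
Difference = -32.2 − (-103.5) = 71.3.

71.3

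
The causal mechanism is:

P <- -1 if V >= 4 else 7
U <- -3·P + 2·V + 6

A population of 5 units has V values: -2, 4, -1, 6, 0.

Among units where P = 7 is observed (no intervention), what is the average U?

-17

Observing P=7 restricts to units where P's equation naturally yields 7: V ∈ {-2, -1, 0}. In that subpopulation U = -19, -17, -15, mean -17.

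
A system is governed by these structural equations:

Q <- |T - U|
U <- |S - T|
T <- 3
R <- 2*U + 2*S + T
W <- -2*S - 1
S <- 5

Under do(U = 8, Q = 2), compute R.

Setting U = 8, Q = 2 by intervention discards those variables' equations.
R = 2*U + 2*S + T  [with U=8, S=5, T=3]  = 29

29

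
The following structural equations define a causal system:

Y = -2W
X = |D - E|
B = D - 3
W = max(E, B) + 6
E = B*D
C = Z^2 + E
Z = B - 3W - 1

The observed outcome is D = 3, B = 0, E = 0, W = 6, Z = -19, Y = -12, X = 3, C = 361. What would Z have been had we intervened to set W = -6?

Intervening sets W = -6 and removes its equation (W = max(E, B) + 6).
B = D - 3  [with D=3]  = 0
Z = B - 3W - 1  [with B=0, W=-6]  = 17

17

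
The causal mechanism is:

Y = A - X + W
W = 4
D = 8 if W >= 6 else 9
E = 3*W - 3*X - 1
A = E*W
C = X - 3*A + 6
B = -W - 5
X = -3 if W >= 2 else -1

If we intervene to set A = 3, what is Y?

Intervening sets A = 3 and removes its equation (A = E*W).
X = -3 if W >= 2 else -1  [with W=4]  = -3
Y = A - X + W  [with A=3, X=-3, W=4]  = 10

10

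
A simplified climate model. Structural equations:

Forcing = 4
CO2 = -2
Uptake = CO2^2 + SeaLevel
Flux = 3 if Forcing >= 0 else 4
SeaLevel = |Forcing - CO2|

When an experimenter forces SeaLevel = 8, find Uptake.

do(SeaLevel=8) replaces the equation SeaLevel = |Forcing - CO2| with the constant SeaLevel = 8.
Uptake = CO2^2 + SeaLevel  [with CO2=-2, SeaLevel=8]  = 12

12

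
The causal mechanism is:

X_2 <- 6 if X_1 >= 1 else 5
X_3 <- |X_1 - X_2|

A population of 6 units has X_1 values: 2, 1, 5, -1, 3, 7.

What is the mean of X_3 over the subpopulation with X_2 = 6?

Observing X_2=6 restricts to units where X_2's equation naturally yields 6: X_1 ∈ {2, 1, 5, 3, 7}. In that subpopulation X_3 = 4, 5, 1, 3, 1, mean 2.8.

2.8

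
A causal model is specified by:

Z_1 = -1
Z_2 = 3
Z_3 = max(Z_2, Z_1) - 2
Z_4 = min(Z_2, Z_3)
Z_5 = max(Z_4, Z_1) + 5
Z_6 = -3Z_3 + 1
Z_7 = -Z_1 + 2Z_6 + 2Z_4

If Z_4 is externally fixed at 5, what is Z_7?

7

The intervention breaks the incoming arrows to Z_4: Z_4 = min(Z_2, Z_3) no longer applies, and Z_4 = 5.
Z_3 = max(Z_2, Z_1) - 2  [with Z_2=3, Z_1=-1]  = 1
Z_6 = -3Z_3 + 1  [with Z_3=1]  = -2
Z_7 = -Z_1 + 2Z_6 + 2Z_4  [with Z_1=-1, Z_6=-2, Z_4=5]  = 7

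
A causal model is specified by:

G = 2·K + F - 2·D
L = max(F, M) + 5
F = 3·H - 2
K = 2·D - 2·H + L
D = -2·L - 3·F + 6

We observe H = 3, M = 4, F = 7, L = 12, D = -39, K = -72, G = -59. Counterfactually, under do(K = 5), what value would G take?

Intervening sets K = 5 and removes its equation (K = 2·D - 2·H + L).
F = 3·H - 2  [with H=3]  = 7
L = max(F, M) + 5  [with F=7, M=4]  = 12
D = -2·L - 3·F + 6  [with L=12, F=7]  = -39
G = 2·K + F - 2·D  [with K=5, F=7, D=-39]  = 95

95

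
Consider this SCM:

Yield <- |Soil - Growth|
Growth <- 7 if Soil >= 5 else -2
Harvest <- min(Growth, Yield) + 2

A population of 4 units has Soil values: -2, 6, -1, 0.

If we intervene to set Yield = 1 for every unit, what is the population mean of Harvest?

do(Yield=1) breaks Yield's dependence on Soil. With Yield=1 fixed, Harvest across the units is 0, 3, 0, 0, mean 0.75.

0.75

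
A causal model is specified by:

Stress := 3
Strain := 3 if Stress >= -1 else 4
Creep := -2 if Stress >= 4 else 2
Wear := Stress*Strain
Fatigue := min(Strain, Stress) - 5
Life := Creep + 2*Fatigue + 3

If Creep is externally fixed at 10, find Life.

9

The intervention breaks the incoming arrows to Creep: Creep := -2 if Stress >= 4 else 2 no longer applies, and Creep = 10.
Strain = 3 if Stress >= -1 else 4  [with Stress=3]  = 3
Fatigue = min(Strain, Stress) - 5  [with Strain=3, Stress=3]  = -2
Life = Creep + 2*Fatigue + 3  [with Creep=10, Fatigue=-2]  = 9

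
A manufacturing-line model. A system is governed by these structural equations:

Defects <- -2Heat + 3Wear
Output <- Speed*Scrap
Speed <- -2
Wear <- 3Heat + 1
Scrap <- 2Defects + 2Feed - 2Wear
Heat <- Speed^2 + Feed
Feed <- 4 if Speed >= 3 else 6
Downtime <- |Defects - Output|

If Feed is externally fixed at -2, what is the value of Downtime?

do(Feed=-2) replaces the equation Feed <- 4 if Speed >= 3 else 6 with the constant Feed = -2.
Heat = Speed^2 + Feed  [with Speed=-2, Feed=-2]  = 2
Wear = 3Heat + 1  [with Heat=2]  = 7
Defects = -2Heat + 3Wear  [with Heat=2, Wear=7]  = 17
Scrap = 2Defects + 2Feed - 2Wear  [with Defects=17, Feed=-2, Wear=7]  = 16
Output = Speed*Scrap  [with Speed=-2, Scrap=16]  = -32
Downtime = |Defects - Output|  [with Defects=17, Output=-32]  = 49

49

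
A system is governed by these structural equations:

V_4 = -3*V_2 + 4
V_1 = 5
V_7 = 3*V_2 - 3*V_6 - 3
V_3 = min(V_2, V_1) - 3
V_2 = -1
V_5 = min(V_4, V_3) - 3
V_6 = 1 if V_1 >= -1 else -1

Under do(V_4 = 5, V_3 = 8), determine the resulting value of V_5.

The joint intervention fixes V_4 = 5, V_3 = 8, removing each variable's own equation.
V_5 = min(V_4, V_3) - 3  [with V_4=5, V_3=8]  = 2

2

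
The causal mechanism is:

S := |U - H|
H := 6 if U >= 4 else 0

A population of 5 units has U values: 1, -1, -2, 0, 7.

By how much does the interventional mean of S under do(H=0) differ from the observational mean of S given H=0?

1.2

do(H=0) breaks H's dependence on U. With H=0 fixed, S across the units is 1, 1, 2, 0, 7, mean 2.2.
Observing H=0 restricts to units where H's equation naturally yields 0: U ∈ {1, -1, -2, 0}. In that subpopulation S = 1, 1, 2, 0, mean 1.
Difference = 2.2 − 1 = 1.2.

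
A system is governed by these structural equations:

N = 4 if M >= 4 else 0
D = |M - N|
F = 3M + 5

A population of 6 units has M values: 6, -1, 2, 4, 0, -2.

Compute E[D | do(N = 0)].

do(N=0) breaks N's dependence on M. With N=0 fixed, D across the units is 6, 1, 2, 4, 0, 2, mean 2.5.

2.5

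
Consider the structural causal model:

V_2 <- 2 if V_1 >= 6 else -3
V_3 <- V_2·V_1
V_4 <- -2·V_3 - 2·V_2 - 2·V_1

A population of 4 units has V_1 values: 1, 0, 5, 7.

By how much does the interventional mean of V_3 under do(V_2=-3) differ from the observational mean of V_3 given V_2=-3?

-3.75

Under do(V_2=-3), V_2's equation is replaced by V_2=-3 for every unit. Per-unit V_3: -3, 0, -15, -21. Mean = -9.75.
Conditioning on V_2=-3 selects the 3 unit(s) with V_1 ∈ {1, 0, 5}. Their V_3 values: -3, 0, -15. Mean = -6.
Difference = -9.75 − (-6) = -3.75.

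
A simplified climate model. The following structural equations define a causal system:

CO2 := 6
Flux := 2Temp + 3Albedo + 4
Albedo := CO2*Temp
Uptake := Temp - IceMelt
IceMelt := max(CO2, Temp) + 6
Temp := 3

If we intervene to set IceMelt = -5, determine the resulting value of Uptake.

The intervention breaks the incoming arrows to IceMelt: IceMelt := max(CO2, Temp) + 6 no longer applies, and IceMelt = -5.
Uptake = Temp - IceMelt  [with Temp=3, IceMelt=-5]  = 8

8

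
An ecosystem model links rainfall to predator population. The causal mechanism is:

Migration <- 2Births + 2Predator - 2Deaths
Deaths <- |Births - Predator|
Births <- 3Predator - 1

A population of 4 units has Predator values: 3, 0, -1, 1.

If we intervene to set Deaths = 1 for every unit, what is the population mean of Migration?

do(Deaths=1) breaks Deaths's dependence on Predator. With Deaths=1 fixed, Migration across the units is 20, -4, -12, 4, mean 2.

2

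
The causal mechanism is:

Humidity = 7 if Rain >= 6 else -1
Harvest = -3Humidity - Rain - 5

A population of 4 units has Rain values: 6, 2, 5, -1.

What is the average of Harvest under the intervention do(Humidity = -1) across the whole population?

-5

Under do(Humidity=-1), Humidity's equation is replaced by Humidity=-1 for every unit. Per-unit Harvest: -8, -4, -7, -1. Mean = -5.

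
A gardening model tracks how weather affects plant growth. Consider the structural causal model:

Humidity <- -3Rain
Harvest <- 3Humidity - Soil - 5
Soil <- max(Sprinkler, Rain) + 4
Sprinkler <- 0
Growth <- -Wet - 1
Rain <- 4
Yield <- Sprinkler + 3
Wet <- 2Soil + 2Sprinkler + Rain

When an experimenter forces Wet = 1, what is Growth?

-2

Intervening sets Wet = 1 and removes its equation (Wet <- 2Soil + 2Sprinkler + Rain).
Growth = -Wet - 1  [with Wet=1]  = -2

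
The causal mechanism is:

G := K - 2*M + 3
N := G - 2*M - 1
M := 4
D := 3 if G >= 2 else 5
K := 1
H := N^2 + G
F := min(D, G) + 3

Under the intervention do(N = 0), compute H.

-4

The intervention breaks the incoming arrows to N: N := G - 2*M - 1 no longer applies, and N = 0.
G = K - 2*M + 3  [with K=1, M=4]  = -4
H = N^2 + G  [with N=0, G=-4]  = -4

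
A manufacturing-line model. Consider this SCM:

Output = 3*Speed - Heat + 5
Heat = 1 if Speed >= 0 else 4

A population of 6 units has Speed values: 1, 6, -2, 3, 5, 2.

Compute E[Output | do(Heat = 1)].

11.5

Under do(Heat=1), Heat's equation is replaced by Heat=1 for every unit. Per-unit Output: 7, 22, -2, 13, 19, 10. Mean = 11.5.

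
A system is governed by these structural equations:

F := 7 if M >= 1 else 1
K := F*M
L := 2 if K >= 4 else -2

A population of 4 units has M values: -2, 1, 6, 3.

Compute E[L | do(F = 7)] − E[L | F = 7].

Under do(F=7), F's equation is replaced by F=7 for every unit. Per-unit L: -2, 2, 2, 2. Mean = 1.
Conditioning on F=7 selects the 3 unit(s) with M ∈ {1, 6, 3}. Their L values: 2, 2, 2. Mean = 2.
Difference = 1 − 2 = -1.

-1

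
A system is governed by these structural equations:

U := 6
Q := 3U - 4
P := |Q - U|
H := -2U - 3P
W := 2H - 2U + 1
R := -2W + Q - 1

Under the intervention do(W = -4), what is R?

21

The intervention breaks the incoming arrows to W: W := 2H - 2U + 1 no longer applies, and W = -4.
Q = 3U - 4  [with U=6]  = 14
R = -2W + Q - 1  [with W=-4, Q=14]  = 21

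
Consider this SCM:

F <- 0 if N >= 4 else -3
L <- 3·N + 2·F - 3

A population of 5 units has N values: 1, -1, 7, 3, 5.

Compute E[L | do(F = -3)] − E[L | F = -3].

6

Under do(F=-3), F's equation is replaced by F=-3 for every unit. Per-unit L: -6, -12, 12, 0, 6. Mean = 0.
Conditioning on F=-3 selects the 3 unit(s) with N ∈ {1, -1, 3}. Their L values: -6, -12, 0. Mean = -6.
Difference = 0 − (-6) = 6.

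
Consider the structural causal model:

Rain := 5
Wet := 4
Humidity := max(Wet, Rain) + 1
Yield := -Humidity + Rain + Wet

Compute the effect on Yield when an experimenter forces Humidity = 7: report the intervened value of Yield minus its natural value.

The intervention breaks the incoming arrows to Humidity: Humidity := max(Wet, Rain) + 1 no longer applies, and Humidity = 7.
Yield = -Humidity + Rain + Wet  [with Humidity=7, Rain=5, Wet=4]  = 2
Without intervention: Humidity = max(Wet, Rain) + 1  [with Wet=4, Rain=5]  = 6; Yield = -Humidity + Rain + Wet  [with Humidity=6, Rain=5, Wet=4]  = 3.
Change = 2 − 3 = -1.

-1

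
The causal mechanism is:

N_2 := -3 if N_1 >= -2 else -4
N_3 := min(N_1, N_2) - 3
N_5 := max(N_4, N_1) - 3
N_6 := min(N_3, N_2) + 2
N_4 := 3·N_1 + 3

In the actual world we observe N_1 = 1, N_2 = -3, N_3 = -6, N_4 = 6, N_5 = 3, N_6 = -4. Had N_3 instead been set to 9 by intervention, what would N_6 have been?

-1

The intervention breaks the incoming arrows to N_3: N_3 := min(N_1, N_2) - 3 no longer applies, and N_3 = 9.
N_2 = -3 if N_1 >= -2 else -4  [with N_1=1]  = -3
N_6 = min(N_3, N_2) + 2  [with N_3=9, N_2=-3]  = -1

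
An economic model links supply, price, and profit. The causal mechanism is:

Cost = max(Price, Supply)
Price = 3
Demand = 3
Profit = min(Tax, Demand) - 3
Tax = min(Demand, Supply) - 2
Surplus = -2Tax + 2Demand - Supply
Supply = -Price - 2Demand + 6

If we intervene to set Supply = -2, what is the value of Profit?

The intervention breaks the incoming arrows to Supply: Supply = -Price - 2Demand + 6 no longer applies, and Supply = -2.
Tax = min(Demand, Supply) - 2  [with Demand=3, Supply=-2]  = -4
Profit = min(Tax, Demand) - 3  [with Tax=-4, Demand=3]  = -7

-7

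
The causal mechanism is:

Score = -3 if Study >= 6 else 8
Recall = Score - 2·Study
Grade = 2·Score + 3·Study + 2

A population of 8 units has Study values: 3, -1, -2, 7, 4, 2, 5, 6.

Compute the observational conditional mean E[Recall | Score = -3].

-16

Observing Score=-3 restricts to units where Score's equation naturally yields -3: Study ∈ {7, 6}. In that subpopulation Recall = -17, -15, mean -16.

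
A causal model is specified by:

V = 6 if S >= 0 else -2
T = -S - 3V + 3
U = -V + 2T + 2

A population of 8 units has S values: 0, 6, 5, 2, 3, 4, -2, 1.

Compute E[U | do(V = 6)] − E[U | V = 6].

1.25

The intervention sets V=6 in all 8 units regardless of S. Recomputing U per unit gives -34, -46, -44, -38, -40, -42, -30, -36; average -38.75.
E[U|V=6] averages over only the 7 units with V=6 (S = 0, 6, 5, 2, 3, 4, 1): U = -34, -46, -44, -38, -40, -42, -36, mean -40.
Difference = -38.75 − (-40) = 1.25.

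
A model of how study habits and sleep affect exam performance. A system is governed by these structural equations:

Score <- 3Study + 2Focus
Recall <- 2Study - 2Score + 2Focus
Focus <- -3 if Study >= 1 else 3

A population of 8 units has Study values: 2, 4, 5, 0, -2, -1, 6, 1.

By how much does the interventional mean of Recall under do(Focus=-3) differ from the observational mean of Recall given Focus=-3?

6.9

The intervention sets Focus=-3 in all 8 units regardless of Study. Recomputing Recall per unit gives -2, -10, -14, 6, 14, 10, -18, 2; average -1.5.
Observing Focus=-3 restricts to units where Focus's equation naturally yields -3: Study ∈ {2, 4, 5, 6, 1}. In that subpopulation Recall = -2, -10, -14, -18, 2, mean -8.4.
Difference = -1.5 − (-8.4) = 6.9.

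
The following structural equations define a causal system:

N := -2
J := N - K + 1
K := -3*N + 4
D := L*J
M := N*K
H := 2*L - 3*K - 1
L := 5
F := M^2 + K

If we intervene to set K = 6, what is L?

5

Under do(K=6), the mechanism K := -3*N + 4 is discarded; K is fixed at 6.
Since L is not a descendant of the intervened variable, it is unaffected.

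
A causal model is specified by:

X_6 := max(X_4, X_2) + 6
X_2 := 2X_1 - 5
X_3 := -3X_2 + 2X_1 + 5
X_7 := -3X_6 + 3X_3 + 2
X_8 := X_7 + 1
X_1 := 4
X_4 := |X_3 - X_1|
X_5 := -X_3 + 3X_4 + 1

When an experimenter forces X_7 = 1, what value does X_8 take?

do(X_7=1) replaces the equation X_7 := -3X_6 + 3X_3 + 2 with the constant X_7 = 1.
X_8 = X_7 + 1  [with X_7=1]  = 2

2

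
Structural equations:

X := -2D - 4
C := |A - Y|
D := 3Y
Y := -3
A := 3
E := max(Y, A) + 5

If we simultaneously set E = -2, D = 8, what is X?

The joint intervention fixes E = -2, D = 8, removing each variable's own equation.
X = -2D - 4  [with D=8]  = -20

-20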